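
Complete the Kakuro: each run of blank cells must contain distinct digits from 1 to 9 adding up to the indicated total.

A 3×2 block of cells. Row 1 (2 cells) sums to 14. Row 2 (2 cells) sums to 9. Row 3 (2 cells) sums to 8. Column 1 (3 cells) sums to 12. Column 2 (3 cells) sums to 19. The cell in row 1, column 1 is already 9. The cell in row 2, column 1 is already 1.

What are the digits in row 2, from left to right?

1 8

(1,2) = 14 − 9 = 5 completes the 14 across.
(2,2) = 9 − 1 = 8 completes the 9 across.
(3,1) = 12 − 10 = 2 completes the 12 down.
(3,2) = 8 − 2 = 6 completes the 8 across.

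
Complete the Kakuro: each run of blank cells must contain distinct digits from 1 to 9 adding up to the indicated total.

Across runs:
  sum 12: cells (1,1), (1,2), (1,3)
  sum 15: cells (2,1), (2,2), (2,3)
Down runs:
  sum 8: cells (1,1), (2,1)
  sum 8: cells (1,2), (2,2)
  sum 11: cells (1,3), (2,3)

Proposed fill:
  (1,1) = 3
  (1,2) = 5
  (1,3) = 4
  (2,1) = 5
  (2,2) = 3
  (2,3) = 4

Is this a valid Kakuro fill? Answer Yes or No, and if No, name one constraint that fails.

No — the across run (2,1)–(2,3) sums to 12, not 15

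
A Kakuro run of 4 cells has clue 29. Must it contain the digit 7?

Yes

The only way to make 29 from 4 distinct digits is {5,7,8,9}, which contains 7.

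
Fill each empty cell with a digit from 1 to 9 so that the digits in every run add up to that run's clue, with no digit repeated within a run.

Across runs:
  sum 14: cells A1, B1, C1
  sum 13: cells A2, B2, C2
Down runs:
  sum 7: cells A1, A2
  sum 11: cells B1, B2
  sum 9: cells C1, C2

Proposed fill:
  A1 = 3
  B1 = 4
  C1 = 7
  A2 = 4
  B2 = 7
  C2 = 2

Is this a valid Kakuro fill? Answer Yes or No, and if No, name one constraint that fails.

Yes

Across: 3+4+7=14; 4+7+2=13. Down: 3+4=7; 4+7=11; 7+2=9. No digit repeats within any run.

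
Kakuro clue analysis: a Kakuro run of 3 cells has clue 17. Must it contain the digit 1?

Counterexample: {2,6,9} sums to 17 without using 1.

No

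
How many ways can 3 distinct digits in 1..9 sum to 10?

4

3 distinct digits from 1–9 sum between 6 and 24.
Enumerating: {1,2,7}, {1,3,6}, {1,4,5}, {2,3,5}.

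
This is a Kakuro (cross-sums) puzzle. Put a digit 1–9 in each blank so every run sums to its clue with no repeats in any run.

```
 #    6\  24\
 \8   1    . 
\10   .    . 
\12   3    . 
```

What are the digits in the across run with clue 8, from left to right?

1, 7

6 in 3 cells must be {1,2,3}; 24 in 3 cells must be {7,8,9}.
R1C2 = 8 − 1 = 7 completes the 8 across.
R2C1 = 6 − 4 = 2 completes the 6 down.
R2C2 = 10 − 2 = 8 completes the 10 across.
R3C2 = 12 − 3 = 9 completes the 12 across.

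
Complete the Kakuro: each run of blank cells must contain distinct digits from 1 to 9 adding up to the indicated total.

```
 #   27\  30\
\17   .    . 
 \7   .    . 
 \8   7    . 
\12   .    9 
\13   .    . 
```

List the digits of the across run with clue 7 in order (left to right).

2 5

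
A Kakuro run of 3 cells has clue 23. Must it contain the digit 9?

The only way to make 23 from 3 distinct digits is {6,8,9}, which contains 9.

Yes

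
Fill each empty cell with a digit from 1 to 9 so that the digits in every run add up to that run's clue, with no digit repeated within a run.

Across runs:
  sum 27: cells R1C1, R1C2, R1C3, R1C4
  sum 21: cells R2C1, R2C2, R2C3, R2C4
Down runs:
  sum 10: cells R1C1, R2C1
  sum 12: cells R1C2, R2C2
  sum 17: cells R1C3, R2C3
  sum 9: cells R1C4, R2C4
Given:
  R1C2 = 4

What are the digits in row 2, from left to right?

17 in 2 cells must be {8,9}.
R2C2 = 12 − 4 = 8 completes the 12 down.
Given what's placed, R2C3 must be 9 to fit the 21 across and 17 down.
R1C3 = 17 − 9 = 8 completes the 17 down.
R1C4 = 6: the only remaining digit allowed by both the 27 across and the 9 down.
R2C4 = 9 − 6 = 3 completes the 9 down.
R1C1 = 27 − 18 = 9 completes the 27 across.
R2C1 = 21 − 20 = 1 completes the 21 across.

1, 8, 9, 3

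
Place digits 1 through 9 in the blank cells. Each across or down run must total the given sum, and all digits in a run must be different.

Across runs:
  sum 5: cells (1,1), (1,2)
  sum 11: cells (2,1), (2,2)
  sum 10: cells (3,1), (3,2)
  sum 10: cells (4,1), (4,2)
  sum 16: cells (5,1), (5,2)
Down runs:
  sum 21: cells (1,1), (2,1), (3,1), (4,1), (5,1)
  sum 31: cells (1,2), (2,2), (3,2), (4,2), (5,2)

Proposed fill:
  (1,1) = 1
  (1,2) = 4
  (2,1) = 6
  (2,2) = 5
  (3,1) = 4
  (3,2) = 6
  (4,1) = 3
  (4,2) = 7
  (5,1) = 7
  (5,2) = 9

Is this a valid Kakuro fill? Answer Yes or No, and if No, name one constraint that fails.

Yes

Across: 1+4=5; 6+5=11; 4+6=10; 3+7=10; 7+9=16. Down: 1+6+4+3+7=21; 4+5+6+7+9=31. No digit repeats within any run.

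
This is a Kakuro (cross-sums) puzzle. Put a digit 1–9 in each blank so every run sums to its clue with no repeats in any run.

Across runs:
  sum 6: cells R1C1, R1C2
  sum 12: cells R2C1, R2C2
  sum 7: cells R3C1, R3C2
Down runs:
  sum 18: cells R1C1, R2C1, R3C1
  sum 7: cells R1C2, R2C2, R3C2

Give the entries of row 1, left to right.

7 in 3 cells must be {1,2,4}.
The 12 across and the 7 down share only 4, so R2C2 = 4.
R2C1 = 12 − 4 = 8 completes the 12 across.
Nothing is forced directly, so branch on R1C1, whose candidates are 1 or 4. If R1C1 = 1: then R1C2 would have to be in {5} for the 6 across but in {1,2} for the 7 down — contradiction. So R1C1 = 4.
R1C2 = 6 − 4 = 2 completes the 6 across.
R3C1 = 18 − 12 = 6 completes the 18 down.
R3C2 = 7 − 6 = 1 completes the 7 across.

4, 2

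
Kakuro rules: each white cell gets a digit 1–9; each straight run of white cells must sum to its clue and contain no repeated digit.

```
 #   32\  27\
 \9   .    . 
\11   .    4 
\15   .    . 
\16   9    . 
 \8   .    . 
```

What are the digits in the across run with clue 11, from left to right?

7 4

16 in 2 cells must be {7,9}.
R2C1 = 11 − 4 = 7 completes the 11 across.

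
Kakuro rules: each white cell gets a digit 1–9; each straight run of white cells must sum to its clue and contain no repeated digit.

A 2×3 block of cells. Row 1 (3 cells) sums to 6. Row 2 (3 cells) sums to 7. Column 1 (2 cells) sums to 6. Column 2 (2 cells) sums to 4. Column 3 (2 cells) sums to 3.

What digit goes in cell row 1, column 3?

6 in 3 cells must be {1,2,3}; 7 in 3 cells must be {1,2,4}; 4 in 2 cells must be {1,3}.
The 7 across and the 4 down share only 1, so (2,2) = 1.
Given what's placed, (2,3) must be 2 to fit the 7 across and 3 down.
(1,2) = 4 − 1 = 3 completes the 4 down.
(1,3) = 3 − 2 = 1 completes the 3 down.
(2,1) = 7 − 3 = 4 completes the 7 across.
(1,1) = 6 − 4 = 2 completes the 6 across.

1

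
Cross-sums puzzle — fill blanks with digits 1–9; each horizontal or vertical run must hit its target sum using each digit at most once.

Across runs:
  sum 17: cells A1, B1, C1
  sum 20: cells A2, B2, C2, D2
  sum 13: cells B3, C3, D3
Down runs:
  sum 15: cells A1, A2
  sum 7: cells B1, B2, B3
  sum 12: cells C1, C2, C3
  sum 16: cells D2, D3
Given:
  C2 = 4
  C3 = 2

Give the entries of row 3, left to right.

4 2 7

7 in 3 cells must be {1,2,4}; 16 in 2 cells must be {7,9}.
C1 = 12 − 6 = 6 completes the 12 down.
Given what's placed, B3 must be 4 to fit the 13 across and 7 down.
D3 = 13 − 6 = 7 completes the 13 across.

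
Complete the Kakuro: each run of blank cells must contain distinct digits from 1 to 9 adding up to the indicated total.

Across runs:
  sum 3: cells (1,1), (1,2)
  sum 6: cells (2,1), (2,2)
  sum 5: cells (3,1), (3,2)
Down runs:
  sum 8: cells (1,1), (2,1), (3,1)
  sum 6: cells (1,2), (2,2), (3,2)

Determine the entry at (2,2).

1

3 in 2 cells must be {1,2}; 6 in 3 cells must be {1,2,3}.
Nothing is forced directly, so branch on (1,1), whose candidates are 1 or 2. If (1,1) = 2: that forces (1,2) = 1, (2,2) = 2, (3,1) = 1, after which (3,2) would have to be in {4} for the 5 across but in {3} for the 6 down — contradiction. So (1,1) = 1.
(1,2) = 3 − 1 = 2 completes the 3 across.
Given what's placed, (2,2) must be 1 to fit the 6 across and 6 down.
(3,2) = 6 − 3 = 3 completes the 6 down.
(2,1) = 6 − 1 = 5 completes the 6 across.
(3,1) = 5 − 3 = 2 completes the 5 across.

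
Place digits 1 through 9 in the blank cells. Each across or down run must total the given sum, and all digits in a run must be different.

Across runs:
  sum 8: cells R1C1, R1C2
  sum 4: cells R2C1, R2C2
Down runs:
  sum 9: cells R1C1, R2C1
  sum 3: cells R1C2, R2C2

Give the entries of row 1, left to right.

6, 2

4 in 2 cells must be {1,3}; 3 in 2 cells must be {1,2}.
The 4 across and the 3 down share only 1, so R2C2 = 1.
R1C2 = 3 − 1 = 2 completes the 3 down.
R2C1 = 4 − 1 = 3 completes the 4 across.
R1C1 = 8 − 2 = 6 completes the 8 across.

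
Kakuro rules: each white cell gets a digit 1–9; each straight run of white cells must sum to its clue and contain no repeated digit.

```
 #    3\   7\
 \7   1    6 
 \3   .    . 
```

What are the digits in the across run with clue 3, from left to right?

2 1

3 in 2 cells must be {1,2}.
R2C1 = 3 − 1 = 2 completes the 3 down.
R2C2 = 3 − 2 = 1 completes the 3 across.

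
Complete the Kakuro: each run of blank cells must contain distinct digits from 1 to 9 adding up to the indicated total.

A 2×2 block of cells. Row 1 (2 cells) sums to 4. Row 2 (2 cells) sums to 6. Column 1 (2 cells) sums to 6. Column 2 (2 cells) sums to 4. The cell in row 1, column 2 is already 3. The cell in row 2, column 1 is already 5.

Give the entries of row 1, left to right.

4 in 2 cells must be {1,3}.
(1,1) = 4 − 3 = 1 completes the 4 across.
(2,2) = 6 − 5 = 1 completes the 6 across.

1 3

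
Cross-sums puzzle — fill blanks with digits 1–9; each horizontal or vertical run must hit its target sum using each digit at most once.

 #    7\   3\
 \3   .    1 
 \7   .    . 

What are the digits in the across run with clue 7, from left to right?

3 in 2 cells must be {1,2}.
R1C1 = 3 − 1 = 2 completes the 3 across.
R2C1 = 7 − 2 = 5 completes the 7 down.
R2C2 = 7 − 5 = 2 completes the 7 across.

5 2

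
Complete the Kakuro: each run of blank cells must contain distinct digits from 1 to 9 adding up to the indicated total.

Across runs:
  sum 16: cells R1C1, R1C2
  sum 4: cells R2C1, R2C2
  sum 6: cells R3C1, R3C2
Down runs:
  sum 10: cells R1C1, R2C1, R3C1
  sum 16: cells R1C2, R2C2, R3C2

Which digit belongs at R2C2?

16 in 2 cells must be {7,9}; 4 in 2 cells must be {1,3}.
The 16 across and the 10 down share only 7, so R1C1 = 7.
R1C2 = 16 − 7 = 9 completes the 16 across.
Given what's placed, R2C1 must be 1 to fit the 4 across and 10 down.
R2C2 = 4 − 1 = 3 completes the 4 across.
R3C1 = 10 − 8 = 2 completes the 10 down.
R3C2 = 6 − 2 = 4 completes the 6 across.

3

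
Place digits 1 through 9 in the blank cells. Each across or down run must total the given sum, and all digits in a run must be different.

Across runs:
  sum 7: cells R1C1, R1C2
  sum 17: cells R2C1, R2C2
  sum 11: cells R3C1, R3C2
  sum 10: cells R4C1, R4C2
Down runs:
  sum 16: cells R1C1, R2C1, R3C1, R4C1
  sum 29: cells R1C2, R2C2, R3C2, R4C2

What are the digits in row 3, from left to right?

17 in 2 cells must be {8,9}; 29 in 4 cells must be {5,7,8,9}.
Only 5 fits R1C2 under both its across sum 7 and down sum 29.
R1C1 = 7 − 5 = 2 completes the 7 across.
Nothing is forced directly, so branch on R2C1, whose candidates are 8 or 9. If R2C1 = 8: that forces R2C2 = 9, R3C1 = 5, after which R3C2 would have to be in {6} for the 11 across but in {7,8} for the 29 down — contradiction. So R2C1 = 9.
R2C2 = 17 − 9 = 8 completes the 17 across.
R3C1 = 4: the only remaining digit allowed by both the 11 across and the 16 down.
R3C2 = 11 − 4 = 7 completes the 11 across.

4 7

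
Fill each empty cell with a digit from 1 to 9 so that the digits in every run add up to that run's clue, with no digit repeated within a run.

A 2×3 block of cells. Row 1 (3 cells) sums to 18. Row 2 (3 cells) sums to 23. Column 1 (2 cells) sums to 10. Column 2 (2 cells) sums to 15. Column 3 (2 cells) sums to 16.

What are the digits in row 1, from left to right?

23 in 3 cells must be {6,8,9}; 16 in 2 cells must be {7,9}.
The 23 across and the 16 down share only 9, so (2,3) = 9.
(1,3) = 16 − 9 = 7 completes the 16 down.
Nothing is forced directly, so branch on (2,1), whose candidates are 6 or 8. If (2,1) = 6: then (1,1) would have to be in {2,3,5,6,8,9} for the 18 across but in {4} for the 10 down — contradiction. So (2,1) = 8.
(1,1) = 10 − 8 = 2 completes the 10 down.
(1,2) = 18 − 9 = 9 completes the 18 across.
(2,2) = 23 − 17 = 6 completes the 23 across.

2 9 7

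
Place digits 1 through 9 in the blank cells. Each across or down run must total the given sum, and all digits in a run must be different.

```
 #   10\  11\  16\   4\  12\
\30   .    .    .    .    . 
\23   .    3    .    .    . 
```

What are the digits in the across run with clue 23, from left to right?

16 in 2 cells must be {7,9}; 4 in 2 cells must be {1,3}.
R1C2 = 11 − 3 = 8 completes the 11 down.
Given what's placed, R2C4 must be 1 to fit the 23 across and 4 down.
R1C4 = 4 − 1 = 3 completes the 4 down.
Given what's placed, R1C3 must be 9 to fit the 30 across and 16 down.
R1C5 = 4: the only remaining digit allowed by both the 30 across and the 12 down.
R2C3 = 16 − 9 = 7 completes the 16 down.
R2C5 = 12 − 4 = 8 completes the 12 down.
R1C1 = 30 − 24 = 6 completes the 30 across.
R2C1 = 23 − 19 = 4 completes the 23 across.

4 3 7 1 8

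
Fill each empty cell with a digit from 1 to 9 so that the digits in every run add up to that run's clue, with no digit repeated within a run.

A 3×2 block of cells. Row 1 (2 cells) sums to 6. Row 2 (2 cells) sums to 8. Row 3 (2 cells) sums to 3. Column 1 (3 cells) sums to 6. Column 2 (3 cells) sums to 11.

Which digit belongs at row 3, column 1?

3 in 2 cells must be {1,2}; 6 in 3 cells must be {1,2,3}.
Nothing is forced directly, so branch on (3,2), whose candidates are 1 or 2. If (3,2) = 1: that forces (3,1) = 2, (1,1) = 1, after which (1,2) would have to be in {5} for the 6 across but in {2,3,4,6,7,8} for the 11 down — contradiction. So (3,2) = 2.
(3,1) = 3 − 2 = 1 completes the 3 across.
Given what's placed, (1,1) must be 2 to fit the 6 across and 6 down.
(1,2) = 6 − 2 = 4 completes the 6 across.
(2,1) = 6 − 3 = 3 completes the 6 down.
(2,2) = 8 − 3 = 5 completes the 8 across.

1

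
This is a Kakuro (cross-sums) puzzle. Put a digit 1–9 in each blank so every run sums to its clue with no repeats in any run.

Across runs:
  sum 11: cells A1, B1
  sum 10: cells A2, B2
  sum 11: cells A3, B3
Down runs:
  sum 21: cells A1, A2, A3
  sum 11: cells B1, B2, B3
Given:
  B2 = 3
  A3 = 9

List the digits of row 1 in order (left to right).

5, 6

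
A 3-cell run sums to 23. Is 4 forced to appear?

No

The only way to make 23 from 3 distinct digits is {6,8,9}, which does not contain 4.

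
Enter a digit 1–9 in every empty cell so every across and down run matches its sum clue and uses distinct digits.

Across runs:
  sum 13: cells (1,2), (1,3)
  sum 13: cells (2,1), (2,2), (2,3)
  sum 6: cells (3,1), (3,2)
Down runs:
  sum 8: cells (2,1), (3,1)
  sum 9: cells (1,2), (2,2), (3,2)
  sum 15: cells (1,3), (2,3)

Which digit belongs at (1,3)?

7

Nothing is forced directly, so branch on (3,1), whose candidates are 1 or 2 or 5. If (3,1) = 1: that forces (2,1) = 7, after which (2,3) would have to be in {1,2,4,5} for the 13 across but in {6,7,8,9} for the 15 down — contradiction. If (3,1) = 2: that forces (2,1) = 6, after which (2,3) would have to be in {2,3,4,5} for the 13 across but in {6,7,8,9} for the 15 down — contradiction. So (3,1) = 5.
(2,1) = 8 − 5 = 3 completes the 8 down.
(3,2) = 6 − 5 = 1 completes the 6 across.
No cell is forced outright now. (2,2) can only be 2 or 6 (the digits allowed by both its 13 across and its 9 down). If (2,2) = 6: then (1,2) would have to be in {4,5,6,7,8,9} for the 13 across but in {2} for the 9 down — contradiction. So (2,2) = 2.
(1,2) = 9 − 3 = 6 completes the 9 down.
(1,3) = 13 − 6 = 7 completes the 13 across.
(2,3) = 13 − 5 = 8 completes the 13 across.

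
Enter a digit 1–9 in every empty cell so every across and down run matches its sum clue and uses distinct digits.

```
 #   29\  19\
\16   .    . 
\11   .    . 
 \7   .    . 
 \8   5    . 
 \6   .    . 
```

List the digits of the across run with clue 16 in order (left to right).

16 in 2 cells must be {7,9}.
R4C2 = 8 − 5 = 3 completes the 8 across.
Nothing is forced directly, so branch on R5C1, whose candidates are 1 or 2 or 4. If R5C1 = 1: that forces R1C1 = 9, R1C2 = 7, R3C1 = 6, R3C2 = 1, after which R5C2 would have to be in {5} for the 6 across but in {2,6} for the 19 down — contradiction. If R5C1 = 4: that forces R1C1 = 9, R1C2 = 7, R3C1 = 3, after which R3C2 would have to be in {4} for the 7 across but in {1,2,6} for the 19 down — contradiction. So R5C1 = 2.
Given what's placed, R3C1 must be 6 to fit the 7 across and 29 down.
R3C2 = 7 − 6 = 1 completes the 7 across.
R5C2 = 6 − 2 = 4 completes the 6 across.
R1C2 = 9: the only remaining digit allowed by both the 16 across and the 19 down.
R2C2 = 19 − 17 = 2 completes the 19 down.
R1C1 = 16 − 9 = 7 completes the 16 across.

7 9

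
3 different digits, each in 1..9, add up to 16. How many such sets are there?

3 distinct digits from 1–9 sum between 6 and 24.

8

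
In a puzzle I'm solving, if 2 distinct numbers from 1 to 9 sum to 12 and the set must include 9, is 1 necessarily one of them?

No

The only way to make 12 from 2 distinct digits under that restriction is {3,9}, which does not contain 1.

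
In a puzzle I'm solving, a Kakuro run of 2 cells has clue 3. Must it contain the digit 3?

The only way to make 3 from 2 distinct digits is {1,2}, which does not contain 3.

No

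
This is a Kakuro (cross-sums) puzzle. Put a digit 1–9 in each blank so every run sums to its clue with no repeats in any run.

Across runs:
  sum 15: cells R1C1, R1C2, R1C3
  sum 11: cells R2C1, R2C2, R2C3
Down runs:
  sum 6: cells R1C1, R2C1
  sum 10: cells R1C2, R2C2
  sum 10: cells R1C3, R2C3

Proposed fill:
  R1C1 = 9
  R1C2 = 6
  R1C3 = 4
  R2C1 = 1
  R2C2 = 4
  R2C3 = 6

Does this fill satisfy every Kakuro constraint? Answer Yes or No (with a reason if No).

No — the down run R1C1–R2C1 sums to 10, not 6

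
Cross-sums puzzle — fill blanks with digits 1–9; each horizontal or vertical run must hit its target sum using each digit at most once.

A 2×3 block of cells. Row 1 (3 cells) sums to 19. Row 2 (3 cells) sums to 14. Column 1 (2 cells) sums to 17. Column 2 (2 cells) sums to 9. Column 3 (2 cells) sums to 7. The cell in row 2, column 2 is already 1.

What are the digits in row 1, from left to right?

9 8 2

17 in 2 cells must be {8,9}.
(1,2) = 9 − 1 = 8 completes the 9 down.
(1,1) = 9: the only remaining digit allowed by both the 19 across and the 17 down.
(1,3) = 19 − 17 = 2 completes the 19 across.
(2,1) = 17 − 9 = 8 completes the 17 down.
(2,3) = 14 − 9 = 5 completes the 14 across.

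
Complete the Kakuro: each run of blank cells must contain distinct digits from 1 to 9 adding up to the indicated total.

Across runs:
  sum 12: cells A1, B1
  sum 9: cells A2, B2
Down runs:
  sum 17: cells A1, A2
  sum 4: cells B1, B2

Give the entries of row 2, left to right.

8 1

17 in 2 cells must be {8,9}; 4 in 2 cells must be {1,3}.
The 12 across and the 4 down share only 3, so B1 = 3.
The 9 across and the 17 down share only 8, so A2 = 8.
B2 = 9 − 8 = 1 completes the 9 across.
A1 = 12 − 3 = 9 completes the 12 across.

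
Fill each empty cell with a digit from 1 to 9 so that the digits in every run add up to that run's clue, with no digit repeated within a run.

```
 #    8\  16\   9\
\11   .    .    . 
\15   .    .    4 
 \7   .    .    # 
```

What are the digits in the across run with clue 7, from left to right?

1 6

R1C3 = 9 − 4 = 5 completes the 9 down.
No cell is forced outright now. R1C1 can only be 2 or 4 (the digits allowed by both its 11 across and its 8 down). If R1C1 = 2: that forces R1C2 = 4, R2C1 = 5, after which R2C2 would have to be in {6} for the 15 across but in {3,5,7,9} for the 16 down — contradiction. So R1C1 = 4.
R1C2 = 11 − 9 = 2 completes the 11 across.
Given what's placed, R2C1 must be 3 to fit the 15 across and 8 down.
R2C2 = 15 − 7 = 8 completes the 15 across.
R3C1 = 8 − 7 = 1 completes the 8 down.
R3C2 = 7 − 1 = 6 completes the 7 across.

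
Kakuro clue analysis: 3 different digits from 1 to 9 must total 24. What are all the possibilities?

{7,8,9}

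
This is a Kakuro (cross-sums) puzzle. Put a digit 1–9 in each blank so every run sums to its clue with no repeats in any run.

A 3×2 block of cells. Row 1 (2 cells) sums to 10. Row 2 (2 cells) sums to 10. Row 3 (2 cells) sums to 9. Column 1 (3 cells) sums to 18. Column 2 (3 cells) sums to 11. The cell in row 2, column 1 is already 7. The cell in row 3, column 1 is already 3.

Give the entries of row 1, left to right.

(1,1) = 18 − 10 = 8 completes the 18 down.
(1,2) = 10 − 8 = 2 completes the 10 across.
(2,2) = 10 − 7 = 3 completes the 10 across.
(3,2) = 9 − 3 = 6 completes the 9 across.

8 2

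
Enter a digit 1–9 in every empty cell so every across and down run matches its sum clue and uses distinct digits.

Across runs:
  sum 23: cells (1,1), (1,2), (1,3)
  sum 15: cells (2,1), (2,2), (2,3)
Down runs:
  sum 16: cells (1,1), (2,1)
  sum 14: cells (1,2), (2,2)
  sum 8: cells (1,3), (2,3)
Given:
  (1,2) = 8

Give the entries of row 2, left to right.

23 in 3 cells must be {6,8,9}; 16 in 2 cells must be {7,9}.
(1,1) = 9: the only remaining digit allowed by both the 23 across and the 16 down.
(1,3) = 23 − 17 = 6 completes the 23 across.
(2,1) = 16 − 9 = 7 completes the 16 down.
(2,2) = 14 − 8 = 6 completes the 14 down.
(2,3) = 15 − 13 = 2 completes the 15 across.

7 6 2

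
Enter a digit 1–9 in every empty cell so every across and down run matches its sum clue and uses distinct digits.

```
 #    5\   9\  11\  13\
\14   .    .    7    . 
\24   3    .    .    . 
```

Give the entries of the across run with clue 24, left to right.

R1C1 = 5 − 3 = 2 completes the 5 down.
R1C4 = 4: the only remaining digit allowed by both the 14 across and the 13 down.
R2C3 = 11 − 7 = 4 completes the 11 down.
R2C4 = 13 − 4 = 9 completes the 13 down.
R1C2 = 14 − 13 = 1 completes the 14 across.
R2C2 = 24 − 16 = 8 completes the 24 across.

3 8 4 9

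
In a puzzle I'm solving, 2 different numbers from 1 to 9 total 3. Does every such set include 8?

No

The only way to make 3 from 2 distinct digits is {1,2}, which does not contain 8.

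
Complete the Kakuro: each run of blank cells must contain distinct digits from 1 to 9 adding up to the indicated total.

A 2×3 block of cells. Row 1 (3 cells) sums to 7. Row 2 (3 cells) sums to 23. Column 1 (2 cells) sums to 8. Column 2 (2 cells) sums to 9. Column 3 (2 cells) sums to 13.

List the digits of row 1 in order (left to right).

2, 1, 4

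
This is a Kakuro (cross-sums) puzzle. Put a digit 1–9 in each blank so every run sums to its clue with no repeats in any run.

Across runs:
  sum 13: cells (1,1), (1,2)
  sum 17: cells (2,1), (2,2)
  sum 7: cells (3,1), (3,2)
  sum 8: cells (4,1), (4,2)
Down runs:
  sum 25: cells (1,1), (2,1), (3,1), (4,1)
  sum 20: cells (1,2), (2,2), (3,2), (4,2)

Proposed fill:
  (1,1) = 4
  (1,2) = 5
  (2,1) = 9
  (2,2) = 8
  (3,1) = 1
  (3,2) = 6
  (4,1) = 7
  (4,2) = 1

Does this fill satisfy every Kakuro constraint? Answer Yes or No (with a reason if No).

No — the down run (1,1)–(4,1) sums to 21, not 25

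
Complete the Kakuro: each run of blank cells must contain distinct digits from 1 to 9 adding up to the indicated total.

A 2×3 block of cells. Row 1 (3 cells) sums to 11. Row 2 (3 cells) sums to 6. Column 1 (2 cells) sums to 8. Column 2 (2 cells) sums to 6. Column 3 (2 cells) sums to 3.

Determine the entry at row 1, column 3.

6 in 3 cells must be {1,2,3}; 3 in 2 cells must be {1,2}.
Nothing is forced directly, so branch on (1,3), whose candidates are 1 or 2. If (1,3) = 1: that forces (2,3) = 2, (2,2) = 1, after which (1,2) would have to be in {2,3,4,6,7,8} for the 11 across but in {5} for the 6 down — contradiction. So (1,3) = 2.
(2,3) = 3 − 2 = 1 completes the 3 down.
Given what's placed, (2,2) must be 2 to fit the 6 across and 6 down.
(1,2) = 6 − 2 = 4 completes the 6 down.
(2,1) = 6 − 3 = 3 completes the 6 across.
(1,1) = 11 − 6 = 5 completes the 11 across.

2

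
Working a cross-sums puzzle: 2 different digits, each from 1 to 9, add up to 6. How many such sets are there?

2

2 distinct digits from 1–9 sum between 3 and 17.
Enumerating: {1,5}, {2,4}.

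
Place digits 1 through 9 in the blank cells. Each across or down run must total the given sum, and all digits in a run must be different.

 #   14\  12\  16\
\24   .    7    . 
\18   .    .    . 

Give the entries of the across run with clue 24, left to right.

24 in 3 cells must be {7,8,9}; 16 in 2 cells must be {7,9}.
Given what's placed, R1C3 must be 9 to fit the 24 across and 16 down.
R2C2 = 12 − 7 = 5 completes the 12 down.
R2C3 = 16 − 9 = 7 completes the 16 down.
R1C1 = 24 − 16 = 8 completes the 24 across.
R2C1 = 18 − 12 = 6 completes the 18 across.

8, 7, 9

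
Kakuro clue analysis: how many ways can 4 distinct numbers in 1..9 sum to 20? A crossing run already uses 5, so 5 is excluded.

8

4 distinct digits from 1–9 sum between 10 and 30.
Dropping sets that contain 5.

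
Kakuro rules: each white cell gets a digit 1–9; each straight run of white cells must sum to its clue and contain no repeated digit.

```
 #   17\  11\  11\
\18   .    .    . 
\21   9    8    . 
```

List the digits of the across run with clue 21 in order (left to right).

9, 8, 4

17 in 2 cells must be {8,9}.
R1C1 = 17 − 9 = 8 completes the 17 down.
R1C2 = 11 − 8 = 3 completes the 11 down.
R1C3 = 18 − 11 = 7 completes the 18 across.
R2C3 = 21 − 17 = 4 completes the 21 across.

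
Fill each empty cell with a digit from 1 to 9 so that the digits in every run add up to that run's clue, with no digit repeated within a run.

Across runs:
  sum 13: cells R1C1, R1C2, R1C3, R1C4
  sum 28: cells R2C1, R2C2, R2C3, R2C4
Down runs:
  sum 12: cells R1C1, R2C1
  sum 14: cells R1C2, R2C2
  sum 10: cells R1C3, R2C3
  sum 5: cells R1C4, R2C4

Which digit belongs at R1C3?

Only 4 fits R2C4 under both its across sum 28 and down sum 5.
R1C4 = 5 − 4 = 1 completes the 5 down.
Nothing is forced directly, so branch on R1C2, whose candidates are 5 or 6. If R1C2 = 6: that forces R1C1 = 4, R1C3 = 2, R2C1 = 8, after which R2C2 would have to be in {7,9} for the 28 across but in {8} for the 14 down — contradiction. So R1C2 = 5.
R2C2 = 14 − 5 = 9 completes the 14 down.
No cell is forced outright now. R2C1 can only be 7 or 8 (the digits allowed by both its 28 across and its 12 down). If R2C1 = 7: then R1C1 would have to be in {3,4} for the 13 across but in {5} for the 12 down — contradiction. So R2C1 = 8.
R1C1 = 12 − 8 = 4 completes the 12 down.
R1C3 = 13 − 10 = 3 completes the 13 across.
R2C3 = 28 − 21 = 7 completes the 28 across.

3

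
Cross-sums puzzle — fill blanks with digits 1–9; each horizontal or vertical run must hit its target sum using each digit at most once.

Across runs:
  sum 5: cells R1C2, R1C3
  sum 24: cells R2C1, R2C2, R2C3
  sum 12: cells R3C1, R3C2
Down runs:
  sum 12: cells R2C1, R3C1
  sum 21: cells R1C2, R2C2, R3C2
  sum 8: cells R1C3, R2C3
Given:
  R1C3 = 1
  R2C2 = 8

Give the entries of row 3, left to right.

24 in 3 cells must be {7,8,9}.
R1C2 = 5 − 1 = 4 completes the 5 across.
R2C3 = 8 − 1 = 7 completes the 8 down.
R3C2 = 21 − 12 = 9 completes the 21 down.
R2C1 = 24 − 15 = 9 completes the 24 across.
R3C1 = 12 − 9 = 3 completes the 12 across.

3 9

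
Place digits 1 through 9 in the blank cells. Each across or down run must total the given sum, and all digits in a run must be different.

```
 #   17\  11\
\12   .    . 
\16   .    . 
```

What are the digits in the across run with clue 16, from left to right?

16 in 2 cells must be {7,9}; 17 in 2 cells must be {8,9}.
The 16 across and the 17 down share only 9, so R2C1 = 9.
R2C2 = 16 − 9 = 7 completes the 16 across.
R1C1 = 17 − 9 = 8 completes the 17 down.
R1C2 = 12 − 8 = 4 completes the 12 across.

9, 7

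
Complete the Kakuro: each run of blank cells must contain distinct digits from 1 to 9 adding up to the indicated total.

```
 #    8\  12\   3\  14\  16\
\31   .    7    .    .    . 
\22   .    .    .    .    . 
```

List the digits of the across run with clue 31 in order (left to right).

3 in 2 cells must be {1,2}; 16 in 2 cells must be {7,9}.
R1C5 = 9: the only remaining digit allowed by both the 31 across and the 16 down.
R2C2 = 12 − 7 = 5 completes the 12 down.
R2C5 = 16 − 9 = 7 completes the 16 down.
Given what's placed, R2C3 must be 1 to fit the 22 across and 3 down.
R2C4 = 6: the only remaining digit allowed by both the 22 across and the 14 down.
R1C3 = 3 − 1 = 2 completes the 3 down.
R1C4 = 14 − 6 = 8 completes the 14 down.
R2C1 = 22 − 19 = 3 completes the 22 across.
R1C1 = 31 − 26 = 5 completes the 31 across.

5 7 2 8 9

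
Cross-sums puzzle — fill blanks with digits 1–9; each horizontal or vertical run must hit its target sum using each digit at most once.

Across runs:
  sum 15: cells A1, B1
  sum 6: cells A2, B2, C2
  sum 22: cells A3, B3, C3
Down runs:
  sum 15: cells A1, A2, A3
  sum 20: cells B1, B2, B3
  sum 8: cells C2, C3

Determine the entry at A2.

2

6 in 3 cells must be {1,2,3}.
Only 3 fits B2 under both its across sum 6 and down sum 20.
Nothing is forced directly, so branch on B1, whose candidates are 8 or 9. If B1 = 9: that forces A1 = 6, B3 = 8, C3 = 5, after which C2 would have to be in {1,2} for the 6 across but in {3} for the 8 down — contradiction. So B1 = 8.
A1 = 15 − 8 = 7 completes the 15 across.
A2 = 2: the only remaining digit allowed by both the 6 across and the 15 down.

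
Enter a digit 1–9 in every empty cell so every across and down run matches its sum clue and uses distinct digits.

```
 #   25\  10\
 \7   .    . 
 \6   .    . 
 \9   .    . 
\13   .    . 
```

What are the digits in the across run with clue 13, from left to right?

10 in 4 cells must be {1,2,3,4}.
Only 4 fits R4C2 under both its across sum 13 and down sum 10.
R4C1 = 13 − 4 = 9 completes the 13 across.

9 4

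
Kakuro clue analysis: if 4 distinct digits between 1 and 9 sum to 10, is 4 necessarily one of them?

Yes

The only way to make 10 from 4 distinct digits is {1,2,3,4}, which contains 4.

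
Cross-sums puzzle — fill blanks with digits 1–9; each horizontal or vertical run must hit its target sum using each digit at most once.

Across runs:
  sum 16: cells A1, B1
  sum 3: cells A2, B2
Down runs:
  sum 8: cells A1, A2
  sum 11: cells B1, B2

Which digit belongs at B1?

16 in 2 cells must be {7,9}; 3 in 2 cells must be {1,2}.
The 16 across and the 8 down share only 7, so A1 = 7.
B1 = 16 − 7 = 9 completes the 16 across.
A2 = 8 − 7 = 1 completes the 8 down.
B2 = 3 − 1 = 2 completes the 3 across.

9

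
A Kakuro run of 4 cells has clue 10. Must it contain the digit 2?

Yes

The only way to make 10 from 4 distinct digits is {1,2,3,4}, which contains 2.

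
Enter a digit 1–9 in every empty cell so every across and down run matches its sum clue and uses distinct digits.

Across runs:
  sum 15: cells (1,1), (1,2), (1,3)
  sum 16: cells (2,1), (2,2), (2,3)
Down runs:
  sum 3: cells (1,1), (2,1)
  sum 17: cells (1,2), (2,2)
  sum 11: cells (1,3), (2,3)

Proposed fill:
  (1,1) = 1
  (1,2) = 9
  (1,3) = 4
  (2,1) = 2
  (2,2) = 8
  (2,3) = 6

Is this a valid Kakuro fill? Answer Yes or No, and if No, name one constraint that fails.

No — the down run (1,3)–(2,3) sums to 10, not 11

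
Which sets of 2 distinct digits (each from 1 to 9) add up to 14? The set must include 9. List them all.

2 distinct digits from 1–9 sum between 3 and 17.
Keeping only sets containing 9.
Only one set works: {5,9}.

{5,9}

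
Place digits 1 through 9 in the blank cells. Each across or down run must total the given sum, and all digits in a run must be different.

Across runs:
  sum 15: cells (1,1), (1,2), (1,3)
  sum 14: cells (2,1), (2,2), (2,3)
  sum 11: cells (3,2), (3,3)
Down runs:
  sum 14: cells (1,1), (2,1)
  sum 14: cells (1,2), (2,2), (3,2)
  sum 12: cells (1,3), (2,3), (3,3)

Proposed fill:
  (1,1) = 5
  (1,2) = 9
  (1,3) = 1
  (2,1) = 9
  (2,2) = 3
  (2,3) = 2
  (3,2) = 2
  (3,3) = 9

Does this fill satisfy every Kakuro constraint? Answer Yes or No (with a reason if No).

Across: 5+9+1=15; 9+3+2=14; 2+9=11. Down: 5+9=14; 9+3+2=14; 1+2+9=12. No digit repeats within any run.

Yes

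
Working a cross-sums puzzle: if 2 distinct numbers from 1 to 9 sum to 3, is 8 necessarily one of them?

The only way to make 3 from 2 distinct digits is {1,2}, which does not contain 8.

No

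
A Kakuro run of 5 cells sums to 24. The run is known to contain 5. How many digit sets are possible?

6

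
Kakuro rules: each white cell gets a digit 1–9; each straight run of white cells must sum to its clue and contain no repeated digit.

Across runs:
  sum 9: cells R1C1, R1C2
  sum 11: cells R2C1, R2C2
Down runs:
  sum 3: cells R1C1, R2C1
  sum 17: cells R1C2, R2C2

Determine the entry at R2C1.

2

3 in 2 cells must be {1,2}; 17 in 2 cells must be {8,9}.
The 9 across and the 17 down share only 8, so R1C2 = 8.
The 11 across and the 3 down share only 2, so R2C1 = 2.
R2C2 = 11 − 2 = 9 completes the 11 across.
R1C1 = 9 − 8 = 1 completes the 9 across.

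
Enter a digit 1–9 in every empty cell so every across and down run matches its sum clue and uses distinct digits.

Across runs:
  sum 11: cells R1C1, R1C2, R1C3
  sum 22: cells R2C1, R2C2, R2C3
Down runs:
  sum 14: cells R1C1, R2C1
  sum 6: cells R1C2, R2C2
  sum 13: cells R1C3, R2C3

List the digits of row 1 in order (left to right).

The 22 across and the 6 down share only 5, so R2C2 = 5.
R1C2 = 6 − 5 = 1 completes the 6 down.
Nothing is forced directly, so branch on R1C1, whose candidates are 6 or 8. If R1C1 = 8: then R1C3 would have to be in {2} for the 11 across but in {4,5,6,7,8,9} for the 13 down — contradiction. So R1C1 = 6.
R1C3 = 11 − 7 = 4 completes the 11 across.
R2C1 = 14 − 6 = 8 completes the 14 down.
R2C3 = 22 − 13 = 9 completes the 22 across.

6, 1, 4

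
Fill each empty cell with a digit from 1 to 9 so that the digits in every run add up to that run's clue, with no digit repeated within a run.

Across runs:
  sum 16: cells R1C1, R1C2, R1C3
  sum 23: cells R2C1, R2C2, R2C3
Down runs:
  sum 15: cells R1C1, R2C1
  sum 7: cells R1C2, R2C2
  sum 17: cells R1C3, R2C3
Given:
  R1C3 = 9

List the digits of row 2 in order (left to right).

23 in 3 cells must be {6,8,9}; 17 in 2 cells must be {8,9}.
Given what's placed, R1C1 must be 6 to fit the 16 across and 15 down.
R1C2 = 16 − 15 = 1 completes the 16 across.
R2C1 = 15 − 6 = 9 completes the 15 down.
R2C2 = 7 − 1 = 6 completes the 7 down.
R2C3 = 23 − 15 = 8 completes the 23 across.

9 6 8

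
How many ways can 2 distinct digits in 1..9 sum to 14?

2

2 distinct digits from 1–9 sum between 3 and 17.
Enumerating: {5,9}, {6,8}.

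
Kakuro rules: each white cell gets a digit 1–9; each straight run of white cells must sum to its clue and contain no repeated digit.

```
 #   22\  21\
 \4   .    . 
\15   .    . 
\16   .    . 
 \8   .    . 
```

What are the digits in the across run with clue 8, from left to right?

6 2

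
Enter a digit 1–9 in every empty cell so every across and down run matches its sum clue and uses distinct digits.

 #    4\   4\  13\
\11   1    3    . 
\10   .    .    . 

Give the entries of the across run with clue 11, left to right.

1 3 7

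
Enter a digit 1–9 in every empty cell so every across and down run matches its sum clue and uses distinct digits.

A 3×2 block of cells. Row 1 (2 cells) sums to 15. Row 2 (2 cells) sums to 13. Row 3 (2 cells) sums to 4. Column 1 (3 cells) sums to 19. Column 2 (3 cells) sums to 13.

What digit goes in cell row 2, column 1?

9

4 in 2 cells must be {1,3}.
The 4 across and the 19 down share only 3, so (3,1) = 3.
(3,2) = 4 − 3 = 1 completes the 4 across.
Nothing is forced directly, so branch on (1,1), whose candidates are 7 or 9. If (1,1) = 9: then (1,2) would have to be in {6} for the 15 across but in {3,4,5,7,8,9} for the 13 down — contradiction. So (1,1) = 7.
(1,2) = 15 − 7 = 8 completes the 15 across.
(2,1) = 19 − 10 = 9 completes the 19 down.
(2,2) = 13 − 9 = 4 completes the 13 across.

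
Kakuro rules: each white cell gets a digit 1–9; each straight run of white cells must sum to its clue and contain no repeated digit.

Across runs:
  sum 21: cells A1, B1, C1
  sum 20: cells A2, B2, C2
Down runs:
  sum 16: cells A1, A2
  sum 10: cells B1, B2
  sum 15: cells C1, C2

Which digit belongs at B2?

4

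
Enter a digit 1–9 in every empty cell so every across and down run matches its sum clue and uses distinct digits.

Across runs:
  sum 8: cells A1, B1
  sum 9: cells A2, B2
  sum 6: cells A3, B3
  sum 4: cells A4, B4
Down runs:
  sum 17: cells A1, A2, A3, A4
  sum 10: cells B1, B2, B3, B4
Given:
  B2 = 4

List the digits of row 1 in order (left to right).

4 in 2 cells must be {1,3}; 10 in 4 cells must be {1,2,3,4}.
A2 = 9 − 4 = 5 completes the 9 across.
No cell is forced outright now. B3 can only be 1 or 2 (the digits allowed by both its 6 across and its 10 down). If B3 = 1: then A3 would have to be in {5} for the 6 across but in {1,2,3,4,6,7,8,9} for the 17 down — contradiction. So B3 = 2.
A3 = 6 − 2 = 4 completes the 6 across.
Given what's placed, A4 must be 1 to fit the 4 across and 17 down.
B4 = 4 − 1 = 3 completes the 4 across.
A1 = 17 − 10 = 7 completes the 17 down.
B1 = 8 − 7 = 1 completes the 8 across.

7 1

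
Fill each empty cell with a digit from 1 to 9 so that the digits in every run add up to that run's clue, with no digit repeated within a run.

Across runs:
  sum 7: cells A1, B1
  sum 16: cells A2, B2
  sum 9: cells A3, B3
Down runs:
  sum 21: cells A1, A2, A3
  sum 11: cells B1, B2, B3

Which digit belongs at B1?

3

16 in 2 cells must be {7,9}.
The 16 across and the 11 down share only 7, so B2 = 7.
A2 = 16 − 7 = 9 completes the 16 across.
Nothing is forced directly, so branch on A1, whose candidates are 4 or 5. If A1 = 5: then B1 would have to be in {2} for the 7 across but in {1,3} for the 11 down — contradiction. So A1 = 4.
B1 = 7 − 4 = 3 completes the 7 across.
A3 = 21 − 13 = 8 completes the 21 down.
B3 = 9 − 8 = 1 completes the 9 across.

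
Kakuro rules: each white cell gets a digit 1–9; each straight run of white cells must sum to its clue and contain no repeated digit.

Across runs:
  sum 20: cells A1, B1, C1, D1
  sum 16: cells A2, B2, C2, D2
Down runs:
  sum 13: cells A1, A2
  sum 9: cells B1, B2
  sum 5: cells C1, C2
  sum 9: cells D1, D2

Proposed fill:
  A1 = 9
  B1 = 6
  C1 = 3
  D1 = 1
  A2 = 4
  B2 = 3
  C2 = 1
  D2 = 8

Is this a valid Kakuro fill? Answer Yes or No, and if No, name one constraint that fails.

No — the across run A1–D1 sums to 19, not 20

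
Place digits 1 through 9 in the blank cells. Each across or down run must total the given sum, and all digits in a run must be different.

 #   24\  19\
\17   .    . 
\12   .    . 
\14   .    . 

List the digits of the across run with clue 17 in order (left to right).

9, 8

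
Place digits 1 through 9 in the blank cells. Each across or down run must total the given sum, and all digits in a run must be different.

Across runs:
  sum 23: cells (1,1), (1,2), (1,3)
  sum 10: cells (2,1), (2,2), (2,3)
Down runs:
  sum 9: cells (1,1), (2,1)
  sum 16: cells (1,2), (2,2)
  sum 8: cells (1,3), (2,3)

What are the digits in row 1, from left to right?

23 in 3 cells must be {6,8,9}; 16 in 2 cells must be {7,9}.
The 23 across and the 16 down share only 9, so (1,2) = 9.
Given what's placed, (1,3) must be 6 to fit the 23 across and 8 down.
(2,2) = 16 − 9 = 7 completes the 16 down.
(2,3) = 8 − 6 = 2 completes the 8 down.
(1,1) = 23 − 15 = 8 completes the 23 across.
(2,1) = 10 − 9 = 1 completes the 10 across.

8, 9, 6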